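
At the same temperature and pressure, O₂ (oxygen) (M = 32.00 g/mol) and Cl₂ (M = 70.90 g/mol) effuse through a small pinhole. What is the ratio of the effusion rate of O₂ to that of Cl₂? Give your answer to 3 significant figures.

By Graham's law, rate_O₂/rate_Cl₂ = √(M_Cl₂/M_O₂) = √(70.90/32.00) = √2.216 = 1.49.

1.49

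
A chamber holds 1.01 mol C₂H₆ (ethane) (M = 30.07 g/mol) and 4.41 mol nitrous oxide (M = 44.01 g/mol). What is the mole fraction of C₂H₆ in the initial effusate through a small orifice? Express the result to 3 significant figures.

Effusion rate of each component ∝ n_i/√M_i (partial pressure × 1/√M).
x_C₂H₆(eff) = (n_C₂H₆/√M_C₂H₆) / (n_C₂H₆/√M_C₂H₆ + n_N₂O/√M_N₂O)
= (1.01/√30.07) / (1.01/√30.07 + 4.41/√44.01) = 0.1842/(0.1842 + 0.6648) = 0.217.

0.217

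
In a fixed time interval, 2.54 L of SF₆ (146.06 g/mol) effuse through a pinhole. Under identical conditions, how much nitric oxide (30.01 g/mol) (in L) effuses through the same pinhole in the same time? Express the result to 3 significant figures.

Since effusion rate ∝ 1/√M, rate_NO/rate_SF₆ = √(M_SF₆/M_NO) = √(146.06/30.01) = √4.867 = 2.206.
So the volume for NO is 2.54 × 2.206 = 5.60 L.

5.60 L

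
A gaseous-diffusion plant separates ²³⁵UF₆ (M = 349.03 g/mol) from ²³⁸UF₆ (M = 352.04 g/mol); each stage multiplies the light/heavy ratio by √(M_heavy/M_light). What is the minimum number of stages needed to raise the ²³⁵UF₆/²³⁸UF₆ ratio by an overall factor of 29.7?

790

With α = √(352.04/349.03) per stage, ln α = ½ ln(1.00862) = 0.004293.
Need α^N ≥ 29.7 ⇒ N ≥ ln(29.7) / ln α = 3.391 / 0.004293 = 789.84.
Rounding up, N = 790 stages.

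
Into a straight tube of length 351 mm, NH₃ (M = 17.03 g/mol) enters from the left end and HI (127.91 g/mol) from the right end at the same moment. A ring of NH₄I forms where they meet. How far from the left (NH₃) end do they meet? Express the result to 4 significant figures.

The fronts meet when d_NH₃ + d_HI = L with d_NH₃/d_HI = √(M_HI/M_NH₃) (Graham's law). Here √(M_HI/M_NH₃) = √(127.91/17.03) = 2.741.
With d_NH₃ + d_HI = 351 mm, d_HI = 351/(1 + 2.741) = 93.84 mm.
d_NH₃ = 351 − 93.84 = 257.2 mm.

257.2 mm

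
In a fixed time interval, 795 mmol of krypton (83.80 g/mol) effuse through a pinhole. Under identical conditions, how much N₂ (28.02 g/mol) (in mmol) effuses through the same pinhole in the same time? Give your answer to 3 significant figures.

1370 mmol

Since effusion rate ∝ 1/√M, rate_N₂/rate_Kr = √(M_Kr/M_N₂) = √(83.80/28.02) = √2.991 = 1.729.
So the amount for N₂ is 795 × 1.729 = 1370 mmol.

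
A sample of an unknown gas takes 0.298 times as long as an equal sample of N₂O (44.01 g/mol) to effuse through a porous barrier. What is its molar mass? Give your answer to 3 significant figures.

3.91 g/mol

From Graham's law, t_X/t_N₂O = √(M_X/M_N₂O).
0.298 = √(M_X/44.01)
M_X = 44.01 × 0.298² = 44.01 × 0.08880 = 3.91 g/mol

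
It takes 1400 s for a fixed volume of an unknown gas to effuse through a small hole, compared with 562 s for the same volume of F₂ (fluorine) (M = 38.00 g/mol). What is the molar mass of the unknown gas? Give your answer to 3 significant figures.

236 g/mol

Since effusion rate ∝ 1/√M, t_X/t_F₂ = √(M_X/M_F₂).
1400/562 = 2.491 = √(M_X/38.00)
M_X = 38.00 × 2.491² = 38.00 × 6.206 = 236 g/mol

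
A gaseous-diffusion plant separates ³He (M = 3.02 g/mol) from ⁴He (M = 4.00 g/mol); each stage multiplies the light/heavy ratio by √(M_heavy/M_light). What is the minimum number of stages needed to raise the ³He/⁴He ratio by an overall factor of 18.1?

21

Single-stage factor α = √(4.00/3.02), so ln α = ½ ln(1.32450) = 0.1405.
Need α^N ≥ 18.1 ⇒ N ≥ ln(18.1) / ln α = 2.896 / 0.1405 = 20.61.
Minimum whole number of stages: N = 21.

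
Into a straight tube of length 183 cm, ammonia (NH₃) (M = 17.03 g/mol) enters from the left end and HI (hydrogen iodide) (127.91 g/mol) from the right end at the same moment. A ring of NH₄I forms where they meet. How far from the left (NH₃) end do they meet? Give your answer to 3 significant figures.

134 cm

Distances travelled in equal time are proportional to diffusion rates, so d_NH₃/d_HI = √(M_HI/M_NH₃) = √(127.91/17.03) = 2.741.
With d_NH₃ + d_HI = 183 cm, d_HI = 183/(1 + 2.741) = 48.92 cm.
d_NH₃ = 183 − 48.92 = 134 cm.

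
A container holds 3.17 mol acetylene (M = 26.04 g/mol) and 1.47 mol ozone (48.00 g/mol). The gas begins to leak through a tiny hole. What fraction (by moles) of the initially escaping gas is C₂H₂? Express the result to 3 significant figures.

0.745

Each component's effusion rate ∝ (its partial pressure)·(1/√M) ∝ n_i/√M_i.
Mole fraction of C₂H₂ in the effusate = (n_C₂H₂/√M_C₂H₂) / (n_C₂H₂/√M_C₂H₂ + n_O₃/√M_O₃)
= (3.17/√26.04) / (3.17/√26.04 + 1.47/√48.00) = 0.6212/(0.6212 + 0.2122) = 0.745.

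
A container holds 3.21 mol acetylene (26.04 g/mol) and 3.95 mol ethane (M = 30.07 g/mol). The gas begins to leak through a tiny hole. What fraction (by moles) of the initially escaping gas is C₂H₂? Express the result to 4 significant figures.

0.4662

Each component's effusion rate ∝ (its partial pressure)·(1/√M) ∝ n_i/√M_i.
Mole fraction of C₂H₂ in the effusate = (n_C₂H₂/√M_C₂H₂) / (n_C₂H₂/√M_C₂H₂ + n_C₂H₆/√M_C₂H₆)
= (3.21/√26.04) / (3.21/√26.04 + 3.95/√30.07) = 0.6290/(0.6290 + 0.7203) = 0.4662.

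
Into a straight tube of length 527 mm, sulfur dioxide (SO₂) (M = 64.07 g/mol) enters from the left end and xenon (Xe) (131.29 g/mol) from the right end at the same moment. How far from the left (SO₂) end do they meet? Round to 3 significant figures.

310 mm

The fronts meet when d_SO₂ + d_Xe = L with d_SO₂/d_Xe = √(M_Xe/M_SO₂) (Graham's law). Here √(M_Xe/M_SO₂) = √(131.29/64.07) = 1.431.
With d_SO₂ + d_Xe = 527 mm, d_Xe = 527/(1 + 1.431) = 216.7 mm.
d_SO₂ = 527 − 216.7 = 310 mm.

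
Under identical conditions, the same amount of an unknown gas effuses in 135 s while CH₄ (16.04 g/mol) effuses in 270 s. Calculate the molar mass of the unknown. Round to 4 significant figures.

From Graham's law, t_X/t_CH₄ = √(M_X/M_CH₄).
135/270 = 0.5000 = √(M_X/16.04)
M_X = 16.04 × 0.5000² = 16.04 × 0.2500 = 4.010 g/mol

4.010 g/mol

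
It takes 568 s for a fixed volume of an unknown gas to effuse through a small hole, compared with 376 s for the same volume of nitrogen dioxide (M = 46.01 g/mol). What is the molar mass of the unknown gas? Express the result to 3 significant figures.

105 g/mol

Graham's law gives t_X/t_NO₂ = √(M_X/M_NO₂).
568/376 = 1.511 = √(M_X/46.01)
M_X = 46.01 × 1.511² = 46.01 × 2.282 = 105 g/mol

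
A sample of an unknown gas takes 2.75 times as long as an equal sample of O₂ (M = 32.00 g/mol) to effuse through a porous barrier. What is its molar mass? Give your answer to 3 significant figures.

242 g/mol

By Graham's law, t_X/t_O₂ = √(M_X/M_O₂).
2.75 = √(M_X/32.00)
M_X = 32.00 × 2.75² = 32.00 × 7.562 = 242 g/mol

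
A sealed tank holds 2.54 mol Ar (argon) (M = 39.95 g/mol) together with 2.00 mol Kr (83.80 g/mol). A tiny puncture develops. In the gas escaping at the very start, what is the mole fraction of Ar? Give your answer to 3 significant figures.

0.648

Rate_i ∝ x_i/√M_i (Graham's law weighted by mole fraction), so the effusate composition follows n_i/√M_i.
x_Ar(eff) = (n_Ar/√M_Ar) / (n_Ar/√M_Ar + n_Kr/√M_Kr)
= (2.54/√39.95) / (2.54/√39.95 + 2.00/√83.80) = 0.4019/(0.4019 + 0.2185) = 0.648.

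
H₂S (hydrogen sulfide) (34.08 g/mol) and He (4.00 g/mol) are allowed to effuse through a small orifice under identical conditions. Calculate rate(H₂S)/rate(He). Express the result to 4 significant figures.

Graham's law gives rate_H₂S/rate_He = √(M_He/M_H₂S) = √(4.00/34.08) = √0.1174 = 0.3426.

0.3426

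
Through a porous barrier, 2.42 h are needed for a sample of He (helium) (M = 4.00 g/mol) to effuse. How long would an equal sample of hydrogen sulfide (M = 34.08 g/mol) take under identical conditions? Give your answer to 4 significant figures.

From Graham's law, t_H₂S/t_He = √(M_H₂S/M_He) = √(34.08/4.00) = √8.520 = 2.919.
So the time for H₂S is 2.42 × 2.919 = 7.064 h.

7.064 h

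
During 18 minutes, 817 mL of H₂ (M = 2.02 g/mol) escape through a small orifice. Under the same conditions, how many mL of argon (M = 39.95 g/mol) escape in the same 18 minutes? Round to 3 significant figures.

184 mL

Since effusion rate ∝ 1/√M, rate_Ar/rate_H₂ = √(M_H₂/M_Ar) = √(2.02/39.95) = √0.05056 = 0.2249.
So the volume for Ar is 817 × 0.2249 = 184 mL.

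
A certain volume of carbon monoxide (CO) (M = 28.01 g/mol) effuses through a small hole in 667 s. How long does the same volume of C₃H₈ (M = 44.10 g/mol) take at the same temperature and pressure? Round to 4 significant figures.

Graham's law gives t_C₃H₈/t_CO = √(M_C₃H₈/M_CO) = √(44.10/28.01) = √1.574 = 1.255.
So the time for C₃H₈ is 667 × 1.255 = 836.9 s.

836.9 s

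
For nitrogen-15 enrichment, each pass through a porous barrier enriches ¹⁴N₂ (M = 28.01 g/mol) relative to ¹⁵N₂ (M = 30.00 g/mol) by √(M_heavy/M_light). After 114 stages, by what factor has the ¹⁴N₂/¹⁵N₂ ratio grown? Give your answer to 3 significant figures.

Each stage multiplies the ratio by α = √(30.00/28.01), so after 114 stages the overall factor is α^114 = (30.00/28.01)^(114/2).
= 1.07105^57 = 50.0.

50.0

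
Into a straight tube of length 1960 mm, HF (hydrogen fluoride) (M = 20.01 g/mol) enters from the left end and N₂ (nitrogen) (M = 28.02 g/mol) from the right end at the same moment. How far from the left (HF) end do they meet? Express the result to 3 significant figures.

1060 mm

Distances travelled in equal time are proportional to diffusion rates, so d_HF/d_N₂ = √(M_N₂/M_HF) = √(28.02/20.01) = 1.183.
With d_HF + d_N₂ = 1960 mm, d_N₂ = 1960/(1 + 1.183) = 897.7 mm.
d_HF = 1960 − 897.7 = 1060 mm.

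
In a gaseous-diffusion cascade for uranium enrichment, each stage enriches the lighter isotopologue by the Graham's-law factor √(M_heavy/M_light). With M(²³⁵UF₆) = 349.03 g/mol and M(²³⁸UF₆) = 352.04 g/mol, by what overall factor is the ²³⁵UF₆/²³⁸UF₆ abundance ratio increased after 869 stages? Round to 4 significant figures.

Overall factor = α^869 with α = √(352.04/349.03), i.e. (352.04/349.03)^(869/2).
= 1.00862^(869/2) = 41.72.

41.72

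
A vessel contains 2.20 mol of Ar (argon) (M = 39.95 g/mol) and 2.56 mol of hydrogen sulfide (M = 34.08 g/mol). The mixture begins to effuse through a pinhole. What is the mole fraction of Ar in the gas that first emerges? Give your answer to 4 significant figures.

Each component's effusion rate ∝ (its partial pressure)·(1/√M) ∝ n_i/√M_i.
So x_Ar in the escaping gas = (n_Ar/√M_Ar) / Σ(n_i/√M_i)
= (2.20/√39.95) / (2.20/√39.95 + 2.56/√34.08) = 0.3481/(0.3481 + 0.4385) = 0.4425.

0.4425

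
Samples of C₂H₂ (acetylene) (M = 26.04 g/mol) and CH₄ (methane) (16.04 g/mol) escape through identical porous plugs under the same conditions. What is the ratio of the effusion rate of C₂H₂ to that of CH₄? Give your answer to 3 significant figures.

0.785

From Graham's law, rate_C₂H₂/rate_CH₄ = √(M_CH₄/M_C₂H₂) = √(16.04/26.04) = √0.6160 = 0.785.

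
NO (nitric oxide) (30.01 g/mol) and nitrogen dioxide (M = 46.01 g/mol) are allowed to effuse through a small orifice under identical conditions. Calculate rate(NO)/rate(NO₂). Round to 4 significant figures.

Graham's law gives rate_NO/rate_NO₂ = √(M_NO₂/M_NO) = √(46.01/30.01) = √1.533 = 1.238.

1.238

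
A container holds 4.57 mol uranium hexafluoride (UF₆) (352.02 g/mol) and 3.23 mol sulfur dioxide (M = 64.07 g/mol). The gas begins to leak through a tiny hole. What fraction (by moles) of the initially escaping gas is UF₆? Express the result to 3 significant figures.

Each component's effusion rate ∝ (its partial pressure)·(1/√M) ∝ n_i/√M_i.
Mole fraction of UF₆ in the effusate = (n_UF₆/√M_UF₆) / (n_UF₆/√M_UF₆ + n_SO₂/√M_SO₂)
= (4.57/√352.02) / (4.57/√352.02 + 3.23/√64.07) = 0.2436/(0.2436 + 0.4035) = 0.376.

0.376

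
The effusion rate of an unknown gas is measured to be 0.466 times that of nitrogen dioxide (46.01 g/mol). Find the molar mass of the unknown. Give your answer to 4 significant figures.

211.9 g/mol

Since effusion rate ∝ 1/√M, rate_X/rate_NO₂ = √(M_NO₂/M_X).
0.466 = √(46.01/M_X)
M_X = 46.01 / 0.466² = 46.01 / 0.2172 = 211.9 g/mol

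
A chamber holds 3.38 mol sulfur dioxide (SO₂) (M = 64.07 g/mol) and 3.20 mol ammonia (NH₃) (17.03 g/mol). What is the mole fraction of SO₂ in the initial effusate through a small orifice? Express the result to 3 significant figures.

Rate_i ∝ x_i/√M_i (Graham's law weighted by mole fraction), so the effusate composition follows n_i/√M_i.
Mole fraction of SO₂ in the effusate = (n_SO₂/√M_SO₂) / (n_SO₂/√M_SO₂ + n_NH₃/√M_NH₃)
= (3.38/√64.07) / (3.38/√64.07 + 3.20/√17.03) = 0.4223/(0.4223 + 0.7754) = 0.353.

0.353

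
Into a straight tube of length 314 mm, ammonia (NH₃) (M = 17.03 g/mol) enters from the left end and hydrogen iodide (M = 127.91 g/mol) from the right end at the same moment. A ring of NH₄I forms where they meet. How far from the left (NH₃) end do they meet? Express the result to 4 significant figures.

In equal time, each gas travels a distance ∝ its rate ∝ 1/√M, so d_NH₃/d_HI = √(M_HI/M_NH₃) = √(127.91/17.03) = 2.741.
With d_NH₃ + d_HI = 314 mm, d_HI = 314/(1 + 2.741) = 83.94 mm.
d_NH₃ = 314 − 83.94 = 230.1 mm.

230.1 mm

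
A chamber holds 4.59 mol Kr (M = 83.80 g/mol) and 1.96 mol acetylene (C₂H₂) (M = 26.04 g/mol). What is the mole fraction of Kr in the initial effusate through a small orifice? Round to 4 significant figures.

Effusion rate of each component ∝ n_i/√M_i (partial pressure × 1/√M).
Mole fraction of Kr in the effusate = (n_Kr/√M_Kr) / (n_Kr/√M_Kr + n_C₂H₂/√M_C₂H₂)
= (4.59/√83.80) / (4.59/√83.80 + 1.96/√26.04) = 0.5014/(0.5014 + 0.3841) = 0.5662.

0.5662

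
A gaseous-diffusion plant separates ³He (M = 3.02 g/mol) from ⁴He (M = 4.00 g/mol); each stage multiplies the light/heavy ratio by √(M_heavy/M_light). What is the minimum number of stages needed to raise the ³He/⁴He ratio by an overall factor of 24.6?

23

Per stage α = (4.00/3.02)^(1/2) = 1.32450^0.5, giving ln α = 0.1405.
Need α^N ≥ 24.6 ⇒ N ≥ ln(24.6) / ln α = 3.203 / 0.1405 = 22.79.
Minimum whole number of stages: N = 23.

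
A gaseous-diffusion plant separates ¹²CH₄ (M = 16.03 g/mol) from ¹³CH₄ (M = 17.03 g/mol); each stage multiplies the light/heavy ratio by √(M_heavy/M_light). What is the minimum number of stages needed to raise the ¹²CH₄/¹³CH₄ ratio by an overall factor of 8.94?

73

Single-stage factor α = √(17.03/16.03), so ln α = ½ ln(1.06238) = 0.03026.
Need α^N ≥ 8.94 ⇒ N ≥ ln(8.94) / ln α = 2.191 / 0.03026 = 72.40.
Rounding up, N = 73 stages.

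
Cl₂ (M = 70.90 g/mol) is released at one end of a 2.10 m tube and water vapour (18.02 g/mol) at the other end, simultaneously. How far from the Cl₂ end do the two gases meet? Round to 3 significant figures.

In equal time, each gas travels a distance ∝ its rate ∝ 1/√M, so d_Cl₂/d_H₂O = √(M_H₂O/M_Cl₂) = √(18.02/70.90) = 0.5041.
With d_Cl₂ + d_H₂O = 2.10 m, d_H₂O = 2.10/(1 + 0.5041) = 1.396 m.
d_Cl₂ = 2.10 − 1.396 = 0.704 m.

0.704 m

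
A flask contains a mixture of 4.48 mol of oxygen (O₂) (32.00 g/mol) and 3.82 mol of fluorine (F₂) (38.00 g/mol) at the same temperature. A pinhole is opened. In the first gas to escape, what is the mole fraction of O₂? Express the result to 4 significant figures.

0.5610

Rate_i ∝ x_i/√M_i (Graham's law weighted by mole fraction), so the effusate composition follows n_i/√M_i.
So x_O₂ in the escaping gas = (n_O₂/√M_O₂) / Σ(n_i/√M_i)
= (4.48/√32.00) / (4.48/√32.00 + 3.82/√38.00) = 0.7920/(0.7920 + 0.6197) = 0.5610.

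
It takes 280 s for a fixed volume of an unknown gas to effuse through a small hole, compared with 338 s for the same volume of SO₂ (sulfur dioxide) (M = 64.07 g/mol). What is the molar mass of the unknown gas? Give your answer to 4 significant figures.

43.97 g/mol

Graham's law gives t_X/t_SO₂ = √(M_X/M_SO₂).
280/338 = 0.8284 = √(M_X/64.07)
M_X = 64.07 × 0.8284² = 64.07 × 0.6863 = 43.97 g/mol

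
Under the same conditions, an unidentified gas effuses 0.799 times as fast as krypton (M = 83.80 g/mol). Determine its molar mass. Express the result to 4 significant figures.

By Graham's law, rate_X/rate_Kr = √(M_Kr/M_X).
0.799 = √(83.80/M_X)
M_X = 83.80 / 0.799² = 83.80 / 0.6384 = 131.3 g/mol

131.3 g/mol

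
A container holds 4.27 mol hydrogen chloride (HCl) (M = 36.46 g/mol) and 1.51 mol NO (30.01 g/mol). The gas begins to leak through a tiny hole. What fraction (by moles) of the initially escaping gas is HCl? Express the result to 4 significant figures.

0.7195

Each component's effusion rate ∝ (its partial pressure)·(1/√M) ∝ n_i/√M_i.
Mole fraction of HCl in the effusate = (n_HCl/√M_HCl) / (n_HCl/√M_HCl + n_NO/√M_NO)
= (4.27/√36.46) / (4.27/√36.46 + 1.51/√30.01) = 0.7072/(0.7072 + 0.2756) = 0.7195.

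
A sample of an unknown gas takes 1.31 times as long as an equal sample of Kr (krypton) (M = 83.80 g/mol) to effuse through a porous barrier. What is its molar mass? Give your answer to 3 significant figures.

144 g/mol

From Graham's law, t_X/t_Kr = √(M_X/M_Kr).
1.31 = √(M_X/83.80)
M_X = 83.80 × 1.31² = 83.80 × 1.716 = 144 g/mol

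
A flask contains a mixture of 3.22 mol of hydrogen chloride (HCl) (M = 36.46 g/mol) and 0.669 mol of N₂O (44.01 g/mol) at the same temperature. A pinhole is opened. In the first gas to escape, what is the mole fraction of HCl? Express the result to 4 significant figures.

Effusion rate of each component ∝ n_i/√M_i (partial pressure × 1/√M).
Mole fraction of HCl in the effusate = (n_HCl/√M_HCl) / (n_HCl/√M_HCl + n_N₂O/√M_N₂O)
= (3.22/√36.46) / (3.22/√36.46 + 0.669/√44.01) = 0.5333/(0.5333 + 0.1008) = 0.8410.

0.8410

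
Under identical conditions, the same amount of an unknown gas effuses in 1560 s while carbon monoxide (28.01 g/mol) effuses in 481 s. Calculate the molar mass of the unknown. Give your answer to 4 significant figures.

Graham's law gives t_X/t_CO = √(M_X/M_CO).
1560/481 = 3.243 = √(M_X/28.01)
M_X = 28.01 × 3.243² = 28.01 × 10.52 = 294.6 g/mol

294.6 g/mol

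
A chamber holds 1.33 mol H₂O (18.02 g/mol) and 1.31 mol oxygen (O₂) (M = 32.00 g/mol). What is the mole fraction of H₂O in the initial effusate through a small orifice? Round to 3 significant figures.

0.575

Effusion rate of each component ∝ n_i/√M_i (partial pressure × 1/√M).
So x_H₂O in the escaping gas = (n_H₂O/√M_H₂O) / Σ(n_i/√M_i)
= (1.33/√18.02) / (1.33/√18.02 + 1.31/√32.00) = 0.3133/(0.3133 + 0.2316) = 0.575.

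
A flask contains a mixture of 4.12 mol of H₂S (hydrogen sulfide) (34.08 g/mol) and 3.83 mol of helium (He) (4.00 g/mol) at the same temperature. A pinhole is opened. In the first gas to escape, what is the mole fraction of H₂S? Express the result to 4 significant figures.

The effusion rate of species i is ∝ p_i/√M_i ∝ n_i/√M_i.
Mole fraction of H₂S in the effusate = (n_H₂S/√M_H₂S) / (n_H₂S/√M_H₂S + n_He/√M_He)
= (4.12/√34.08) / (4.12/√34.08 + 3.83/√4.00) = 0.7057/(0.7057 + 1.915) = 0.2693.

0.2693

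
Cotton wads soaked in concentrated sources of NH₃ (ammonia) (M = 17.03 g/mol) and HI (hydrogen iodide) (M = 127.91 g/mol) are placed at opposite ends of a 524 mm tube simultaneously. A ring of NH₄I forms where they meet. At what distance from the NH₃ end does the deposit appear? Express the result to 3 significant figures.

384 mm

Distances travelled in equal time are proportional to diffusion rates, so d_NH₃/d_HI = √(M_HI/M_NH₃) = √(127.91/17.03) = 2.741.
With d_NH₃ + d_HI = 524 mm, d_HI = 524/(1 + 2.741) = 140.1 mm.
d_NH₃ = 524 − 140.1 = 384 mm.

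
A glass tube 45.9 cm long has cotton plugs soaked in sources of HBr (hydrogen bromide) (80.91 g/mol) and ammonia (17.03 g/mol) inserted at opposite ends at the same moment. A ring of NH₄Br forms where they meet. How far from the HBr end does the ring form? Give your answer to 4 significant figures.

14.44 cm

The fronts meet when d_HBr + d_NH₃ = L with d_HBr/d_NH₃ = √(M_NH₃/M_HBr) (Graham's law). Here √(M_NH₃/M_HBr) = √(17.03/80.91) = 0.4588.
With d_HBr + d_NH₃ = 45.9 cm, d_NH₃ = 45.9/(1 + 0.4588) = 31.46 cm.
d_HBr = 45.9 − 31.46 = 14.44 cm.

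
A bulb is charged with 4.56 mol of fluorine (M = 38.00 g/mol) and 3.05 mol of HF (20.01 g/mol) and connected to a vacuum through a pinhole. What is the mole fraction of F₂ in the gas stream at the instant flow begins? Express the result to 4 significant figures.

0.5204

Each component's effusion rate ∝ (its partial pressure)·(1/√M) ∝ n_i/√M_i.
x_F₂(eff) = (n_F₂/√M_F₂) / (n_F₂/√M_F₂ + n_HF/√M_HF)
= (4.56/√38.00) / (4.56/√38.00 + 3.05/√20.01) = 0.7397/(0.7397 + 0.6818) = 0.5204.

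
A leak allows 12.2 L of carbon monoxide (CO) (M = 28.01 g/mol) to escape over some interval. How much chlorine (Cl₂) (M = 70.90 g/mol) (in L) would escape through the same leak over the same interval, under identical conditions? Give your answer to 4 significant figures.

By Graham's law, rate_Cl₂/rate_CO = √(M_CO/M_Cl₂) = √(28.01/70.90) = √0.3951 = 0.6285.
So the volume for Cl₂ is 12.2 × 0.6285 = 7.668 L.

7.668 L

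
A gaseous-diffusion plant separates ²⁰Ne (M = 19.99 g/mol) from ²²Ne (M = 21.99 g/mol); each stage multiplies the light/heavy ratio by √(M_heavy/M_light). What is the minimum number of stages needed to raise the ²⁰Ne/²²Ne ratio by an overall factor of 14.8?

Single-stage factor α = √(21.99/19.99), so ln α = ½ ln(1.10005) = 0.04768.
Need α^N ≥ 14.8 ⇒ N ≥ ln(14.8) / ln α = 2.695 / 0.04768 = 56.52.
So at least 57 stages are needed.

57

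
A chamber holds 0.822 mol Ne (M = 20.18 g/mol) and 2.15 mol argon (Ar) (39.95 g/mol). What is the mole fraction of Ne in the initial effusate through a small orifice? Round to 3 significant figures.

Effusion rate of each component ∝ n_i/√M_i (partial pressure × 1/√M).
So x_Ne in the escaping gas = (n_Ne/√M_Ne) / Σ(n_i/√M_i)
= (0.822/√20.18) / (0.822/√20.18 + 2.15/√39.95) = 0.1830/(0.1830 + 0.3402) = 0.350.

0.350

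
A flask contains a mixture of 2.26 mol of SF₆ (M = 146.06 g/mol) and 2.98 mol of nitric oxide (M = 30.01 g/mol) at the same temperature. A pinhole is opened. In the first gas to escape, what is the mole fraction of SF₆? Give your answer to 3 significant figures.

0.256

Rate_i ∝ x_i/√M_i (Graham's law weighted by mole fraction), so the effusate composition follows n_i/√M_i.
So x_SF₆ in the escaping gas = (n_SF₆/√M_SF₆) / Σ(n_i/√M_i)
= (2.26/√146.06) / (2.26/√146.06 + 2.98/√30.01) = 0.1870/(0.1870 + 0.5440) = 0.256.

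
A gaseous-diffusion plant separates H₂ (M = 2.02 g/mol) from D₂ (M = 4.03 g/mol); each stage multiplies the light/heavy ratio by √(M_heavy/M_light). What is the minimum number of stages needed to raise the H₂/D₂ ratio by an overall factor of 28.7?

10

Single-stage factor α = √(4.03/2.02), so ln α = ½ ln(1.99505) = 0.3453.
Need α^N ≥ 28.7 ⇒ N ≥ ln(28.7) / ln α = 3.357 / 0.3453 = 9.72.
Minimum whole number of stages: N = 10.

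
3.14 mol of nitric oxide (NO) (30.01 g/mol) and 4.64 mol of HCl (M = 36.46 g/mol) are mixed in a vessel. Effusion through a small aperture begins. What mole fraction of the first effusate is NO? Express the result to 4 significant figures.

0.4272

Each component's effusion rate ∝ (its partial pressure)·(1/√M) ∝ n_i/√M_i.
x_NO(eff) = (n_NO/√M_NO) / (n_NO/√M_NO + n_HCl/√M_HCl)
= (3.14/√30.01) / (3.14/√30.01 + 4.64/√36.46) = 0.5732/(0.5732 + 0.7684) = 0.4272.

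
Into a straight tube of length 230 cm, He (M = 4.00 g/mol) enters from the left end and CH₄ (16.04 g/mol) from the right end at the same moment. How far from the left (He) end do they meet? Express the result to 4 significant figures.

Graham's law gives d_He/d_CH₄ = rate_He/rate_CH₄ = √(M_CH₄/M_He) = √(16.04/4.00) = 2.002.
With d_He + d_CH₄ = 230 cm, d_CH₄ = 230/(1 + 2.002) = 76.60 cm.
d_He = 230 − 76.60 = 153.4 cm.

153.4 cm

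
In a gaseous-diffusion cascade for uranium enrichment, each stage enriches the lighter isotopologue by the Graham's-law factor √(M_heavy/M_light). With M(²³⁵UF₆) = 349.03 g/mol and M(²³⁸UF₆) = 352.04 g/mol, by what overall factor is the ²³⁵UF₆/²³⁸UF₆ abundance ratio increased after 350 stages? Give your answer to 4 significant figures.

Overall factor = α^350 with α = √(352.04/349.03), i.e. (352.04/349.03)^(350/2).
= 1.00862^175 = 4.494.

4.494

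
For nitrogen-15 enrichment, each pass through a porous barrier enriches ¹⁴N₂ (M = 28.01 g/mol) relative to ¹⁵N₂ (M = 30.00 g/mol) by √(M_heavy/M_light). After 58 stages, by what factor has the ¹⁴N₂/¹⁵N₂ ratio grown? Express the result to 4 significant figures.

Overall factor = α^58 with α = √(30.00/28.01), i.e. (30.00/28.01)^(58/2).
= 1.07105^29 = 7.319.

7.319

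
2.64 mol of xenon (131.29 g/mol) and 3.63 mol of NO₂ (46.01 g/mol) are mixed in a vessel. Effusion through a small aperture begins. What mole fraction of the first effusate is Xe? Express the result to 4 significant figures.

0.3010

Each component's effusion rate ∝ (its partial pressure)·(1/√M) ∝ n_i/√M_i.
So x_Xe in the escaping gas = (n_Xe/√M_Xe) / Σ(n_i/√M_i)
= (2.64/√131.29) / (2.64/√131.29 + 3.63/√46.01) = 0.2304/(0.2304 + 0.5352) = 0.3010.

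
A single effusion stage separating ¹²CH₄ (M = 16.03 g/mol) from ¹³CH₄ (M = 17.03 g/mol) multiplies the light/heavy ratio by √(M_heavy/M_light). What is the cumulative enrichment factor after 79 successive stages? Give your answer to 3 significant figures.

After 79 stages the ratio has grown by (√(17.03/16.03))^79 = (17.03/16.03)^(79/2).
= 1.06238^(79/2) = 10.9.

10.9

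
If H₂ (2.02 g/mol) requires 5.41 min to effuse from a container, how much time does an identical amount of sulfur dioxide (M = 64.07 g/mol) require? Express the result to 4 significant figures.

Using Graham's law: t_SO₂/t_H₂ = √(M_SO₂/M_H₂) = √(64.07/2.02) = √31.72 = 5.632.
So the time for SO₂ is 5.41 × 5.632 = 30.47 min.

30.47 min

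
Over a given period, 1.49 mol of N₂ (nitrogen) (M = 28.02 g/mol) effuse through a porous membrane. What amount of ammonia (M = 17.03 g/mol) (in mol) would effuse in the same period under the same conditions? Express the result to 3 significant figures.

Since effusion rate ∝ 1/√M, rate_NH₃/rate_N₂ = √(M_N₂/M_NH₃) = √(28.02/17.03) = √1.645 = 1.283.
So the amount for NH₃ is 1.49 × 1.283 = 1.91 mol.

1.91 mol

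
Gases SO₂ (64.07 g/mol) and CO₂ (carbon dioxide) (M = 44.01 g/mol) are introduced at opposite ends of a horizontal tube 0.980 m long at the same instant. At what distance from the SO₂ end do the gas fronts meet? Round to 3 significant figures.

0.444 m

In equal time, each gas travels a distance ∝ its rate ∝ 1/√M, so d_SO₂/d_CO₂ = √(M_CO₂/M_SO₂) = √(44.01/64.07) = 0.8288.
With d_SO₂ + d_CO₂ = 0.980 m, d_CO₂ = 0.980/(1 + 0.8288) = 0.5359 m.
d_SO₂ = 0.980 − 0.5359 = 0.444 m.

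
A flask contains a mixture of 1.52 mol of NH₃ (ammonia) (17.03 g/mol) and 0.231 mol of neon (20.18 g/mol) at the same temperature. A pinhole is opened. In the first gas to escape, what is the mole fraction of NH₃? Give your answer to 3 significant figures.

0.877

Rate_i ∝ x_i/√M_i (Graham's law weighted by mole fraction), so the effusate composition follows n_i/√M_i.
x_NH₃(eff) = (n_NH₃/√M_NH₃) / (n_NH₃/√M_NH₃ + n_Ne/√M_Ne)
= (1.52/√17.03) / (1.52/√17.03 + 0.231/√20.18) = 0.3683/(0.3683 + 0.05142) = 0.877.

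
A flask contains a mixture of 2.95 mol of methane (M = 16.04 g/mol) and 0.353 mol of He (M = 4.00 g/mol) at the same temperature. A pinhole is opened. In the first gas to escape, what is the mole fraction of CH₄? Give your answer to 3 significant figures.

Effusion rate of each component ∝ n_i/√M_i (partial pressure × 1/√M).
x_CH₄(eff) = (n_CH₄/√M_CH₄) / (n_CH₄/√M_CH₄ + n_He/√M_He)
= (2.95/√16.04) / (2.95/√16.04 + 0.353/√4.00) = 0.7366/(0.7366 + 0.1765) = 0.807.

0.807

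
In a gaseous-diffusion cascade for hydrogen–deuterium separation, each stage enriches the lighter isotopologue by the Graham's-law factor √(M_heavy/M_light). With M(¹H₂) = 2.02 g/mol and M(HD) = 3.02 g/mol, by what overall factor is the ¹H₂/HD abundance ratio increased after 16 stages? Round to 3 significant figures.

25.0

Each stage multiplies the ratio by α = √(3.02/2.02), so after 16 stages the overall factor is α^16 = (3.02/2.02)^(16/2).
= 1.49505^8 = 25.0.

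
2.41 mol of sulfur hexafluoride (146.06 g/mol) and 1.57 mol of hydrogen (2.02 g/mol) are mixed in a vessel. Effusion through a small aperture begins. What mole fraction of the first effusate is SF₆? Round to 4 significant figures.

0.1529

Effusion rate of each component ∝ n_i/√M_i (partial pressure × 1/√M).
Mole fraction of SF₆ in the effusate = (n_SF₆/√M_SF₆) / (n_SF₆/√M_SF₆ + n_H₂/√M_H₂)
= (2.41/√146.06) / (2.41/√146.06 + 1.57/√2.02) = 0.1994/(0.1994 + 1.105) = 0.1529.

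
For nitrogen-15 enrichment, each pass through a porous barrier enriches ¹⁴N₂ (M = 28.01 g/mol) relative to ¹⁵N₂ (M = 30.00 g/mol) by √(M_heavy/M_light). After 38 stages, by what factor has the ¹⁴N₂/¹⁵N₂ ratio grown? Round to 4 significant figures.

3.684

The single-stage factor is √(M_heavy/M_light), so 38 stages give [√(30.00/28.01)]^38 = (30.00/28.01)^(38/2).
= 1.07105^19 = 3.684.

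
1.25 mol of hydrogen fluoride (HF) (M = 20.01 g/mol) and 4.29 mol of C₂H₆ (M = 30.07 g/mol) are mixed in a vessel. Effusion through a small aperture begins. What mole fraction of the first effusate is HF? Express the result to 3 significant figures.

Effusion rate of each component ∝ n_i/√M_i (partial pressure × 1/√M).
x_HF(eff) = (n_HF/√M_HF) / (n_HF/√M_HF + n_C₂H₆/√M_C₂H₆)
= (1.25/√20.01) / (1.25/√20.01 + 4.29/√30.07) = 0.2794/(0.2794 + 0.7823) = 0.263.

0.263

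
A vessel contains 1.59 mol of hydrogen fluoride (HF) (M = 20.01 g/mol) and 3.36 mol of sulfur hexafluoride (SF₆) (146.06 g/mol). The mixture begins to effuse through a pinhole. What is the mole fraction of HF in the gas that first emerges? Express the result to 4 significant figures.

0.5611

Effusion rate of each component ∝ n_i/√M_i (partial pressure × 1/√M).
Mole fraction of HF in the effusate = (n_HF/√M_HF) / (n_HF/√M_HF + n_SF₆/√M_SF₆)
= (1.59/√20.01) / (1.59/√20.01 + 3.36/√146.06) = 0.3554/(0.3554 + 0.2780) = 0.5611.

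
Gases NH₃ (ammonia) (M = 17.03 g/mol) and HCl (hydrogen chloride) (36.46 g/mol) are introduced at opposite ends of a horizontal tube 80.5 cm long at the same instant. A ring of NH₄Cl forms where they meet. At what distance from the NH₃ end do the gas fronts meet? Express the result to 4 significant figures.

Graham's law gives d_NH₃/d_HCl = rate_NH₃/rate_HCl = √(M_HCl/M_NH₃) = √(36.46/17.03) = 1.463.
With d_NH₃ + d_HCl = 80.5 cm, d_HCl = 80.5/(1 + 1.463) = 32.68 cm.
d_NH₃ = 80.5 − 32.68 = 47.82 cm.

47.82 cm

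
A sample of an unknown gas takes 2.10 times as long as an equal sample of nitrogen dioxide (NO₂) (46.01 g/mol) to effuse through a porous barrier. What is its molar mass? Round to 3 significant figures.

203 g/mol

Graham's law gives t_X/t_NO₂ = √(M_X/M_NO₂).
2.10 = √(M_X/46.01)
M_X = 46.01 × 2.10² = 46.01 × 4.410 = 203 g/mol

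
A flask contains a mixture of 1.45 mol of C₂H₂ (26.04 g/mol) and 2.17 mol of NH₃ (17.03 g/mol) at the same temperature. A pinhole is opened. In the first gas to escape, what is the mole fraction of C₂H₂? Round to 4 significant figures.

Each component's effusion rate ∝ (its partial pressure)·(1/√M) ∝ n_i/√M_i.
So x_C₂H₂ in the escaping gas = (n_C₂H₂/√M_C₂H₂) / Σ(n_i/√M_i)
= (1.45/√26.04) / (1.45/√26.04 + 2.17/√17.03) = 0.2841/(0.2841 + 0.5258) = 0.3508.

0.3508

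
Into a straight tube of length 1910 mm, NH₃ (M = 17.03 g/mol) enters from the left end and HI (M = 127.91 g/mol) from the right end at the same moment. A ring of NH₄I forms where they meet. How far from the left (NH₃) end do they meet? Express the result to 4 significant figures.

1399 mm

Distances travelled in equal time are proportional to diffusion rates, so d_NH₃/d_HI = √(M_HI/M_NH₃) = √(127.91/17.03) = 2.741.
With d_NH₃ + d_HI = 1910 mm, d_HI = 1910/(1 + 2.741) = 510.6 mm.
d_NH₃ = 1910 − 510.6 = 1399 mm.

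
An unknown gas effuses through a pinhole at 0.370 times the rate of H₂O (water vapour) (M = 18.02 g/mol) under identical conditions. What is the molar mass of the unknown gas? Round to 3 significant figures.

132 g/mol

Graham's law gives rate_X/rate_H₂O = √(M_H₂O/M_X).
0.370 = √(18.02/M_X)
M_X = 18.02 / 0.370² = 18.02 / 0.1369 = 132 g/mol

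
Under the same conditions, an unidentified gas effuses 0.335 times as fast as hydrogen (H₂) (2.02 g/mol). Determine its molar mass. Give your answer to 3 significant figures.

Graham's law gives rate_X/rate_H₂ = √(M_H₂/M_X).
0.335 = √(2.02/M_X)
M_X = 2.02 / 0.335² = 2.02 / 0.1122 = 18.0 g/mol

18.0 g/mol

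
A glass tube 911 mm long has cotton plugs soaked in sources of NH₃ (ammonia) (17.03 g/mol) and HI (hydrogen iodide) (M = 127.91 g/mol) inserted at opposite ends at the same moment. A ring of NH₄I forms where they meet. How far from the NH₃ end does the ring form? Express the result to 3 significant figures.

The fronts meet when d_NH₃ + d_HI = L with d_NH₃/d_HI = √(M_HI/M_NH₃) (Graham's law). Here √(M_HI/M_NH₃) = √(127.91/17.03) = 2.741.
With d_NH₃ + d_HI = 911 mm, d_HI = 911/(1 + 2.741) = 243.5 mm.
d_NH₃ = 911 − 243.5 = 667 mm.

667 mm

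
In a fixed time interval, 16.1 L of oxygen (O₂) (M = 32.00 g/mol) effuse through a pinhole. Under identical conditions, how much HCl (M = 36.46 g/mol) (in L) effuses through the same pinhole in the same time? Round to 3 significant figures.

Since effusion rate ∝ 1/√M, rate_HCl/rate_O₂ = √(M_O₂/M_HCl) = √(32.00/36.46) = √0.8777 = 0.9368.
So the volume for HCl is 16.1 × 0.9368 = 15.1 L.

15.1 L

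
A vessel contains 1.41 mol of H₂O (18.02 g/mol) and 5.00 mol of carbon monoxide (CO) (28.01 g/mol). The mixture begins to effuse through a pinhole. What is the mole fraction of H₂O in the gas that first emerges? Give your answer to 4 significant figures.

0.2601

Effusion rate of each component ∝ n_i/√M_i (partial pressure × 1/√M).
x_H₂O(eff) = (n_H₂O/√M_H₂O) / (n_H₂O/√M_H₂O + n_CO/√M_CO)
= (1.41/√18.02) / (1.41/√18.02 + 5.00/√28.01) = 0.3322/(0.3322 + 0.9447) = 0.2601.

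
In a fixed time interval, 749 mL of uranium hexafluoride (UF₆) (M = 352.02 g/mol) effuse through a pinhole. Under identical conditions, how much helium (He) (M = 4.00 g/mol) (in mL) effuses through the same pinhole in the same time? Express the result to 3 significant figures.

7030 mL

Since effusion rate ∝ 1/√M, rate_He/rate_UF₆ = √(M_UF₆/M_He) = √(352.02/4.00) = √88.00 = 9.381.
So the volume for He is 749 × 9.381 = 7030 mL.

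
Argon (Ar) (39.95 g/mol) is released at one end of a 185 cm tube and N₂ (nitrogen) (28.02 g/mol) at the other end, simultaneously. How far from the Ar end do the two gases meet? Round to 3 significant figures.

84.3 cm

Graham's law gives d_Ar/d_N₂ = rate_Ar/rate_N₂ = √(M_N₂/M_Ar) = √(28.02/39.95) = 0.8375.
With d_Ar + d_N₂ = 185 cm, d_N₂ = 185/(1 + 0.8375) = 100.7 cm.
d_Ar = 185 − 100.7 = 84.3 cm.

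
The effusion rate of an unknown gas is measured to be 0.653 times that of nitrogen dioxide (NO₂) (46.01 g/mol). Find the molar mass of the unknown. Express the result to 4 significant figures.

107.9 g/mol

From Graham's law, rate_X/rate_NO₂ = √(M_NO₂/M_X).
0.653 = √(46.01/M_X)
M_X = 46.01 / 0.653² = 46.01 / 0.4264 = 107.9 g/mol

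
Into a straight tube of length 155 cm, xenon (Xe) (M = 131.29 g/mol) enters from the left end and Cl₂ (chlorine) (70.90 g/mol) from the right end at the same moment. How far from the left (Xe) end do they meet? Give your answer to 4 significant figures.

In equal time, each gas travels a distance ∝ its rate ∝ 1/√M, so d_Xe/d_Cl₂ = √(M_Cl₂/M_Xe) = √(70.90/131.29) = 0.7349.
With d_Xe + d_Cl₂ = 155 cm, d_Cl₂ = 155/(1 + 0.7349) = 89.34 cm.
d_Xe = 155 − 89.34 = 65.66 cm.

65.66 cm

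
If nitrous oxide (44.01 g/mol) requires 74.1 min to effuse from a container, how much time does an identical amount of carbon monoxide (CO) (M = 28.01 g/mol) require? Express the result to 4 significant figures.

By Graham's law, t_CO/t_N₂O = √(M_CO/M_N₂O) = √(28.01/44.01) = √0.6364 = 0.7978.
So the time for CO is 74.1 × 0.7978 = 59.12 min.

59.12 min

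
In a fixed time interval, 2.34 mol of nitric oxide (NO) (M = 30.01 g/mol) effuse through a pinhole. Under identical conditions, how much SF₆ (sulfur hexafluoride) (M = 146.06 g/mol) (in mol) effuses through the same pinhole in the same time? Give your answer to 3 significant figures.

1.06 mol

Using Graham's law: rate_SF₆/rate_NO = √(M_NO/M_SF₆) = √(30.01/146.06) = √0.2055 = 0.4533.
So the amount for SF₆ is 2.34 × 0.4533 = 1.06 mol.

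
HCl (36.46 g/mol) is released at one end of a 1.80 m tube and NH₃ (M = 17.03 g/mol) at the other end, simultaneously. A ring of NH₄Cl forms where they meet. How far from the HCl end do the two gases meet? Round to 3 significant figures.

0.731 m

The fronts meet when d_HCl + d_NH₃ = L with d_HCl/d_NH₃ = √(M_NH₃/M_HCl) (Graham's law). Here √(M_NH₃/M_HCl) = √(17.03/36.46) = 0.6834.
With d_HCl + d_NH₃ = 1.80 m, d_NH₃ = 1.80/(1 + 0.6834) = 1.069 m.
d_HCl = 1.80 − 1.069 = 0.731 m.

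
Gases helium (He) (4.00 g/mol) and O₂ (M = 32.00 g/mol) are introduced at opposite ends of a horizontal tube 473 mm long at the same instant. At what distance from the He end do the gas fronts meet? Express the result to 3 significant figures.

Graham's law gives d_He/d_O₂ = rate_He/rate_O₂ = √(M_O₂/M_He) = √(32.00/4.00) = 2.828.
With d_He + d_O₂ = 473 mm, d_O₂ = 473/(1 + 2.828) = 123.5 mm.
d_He = 473 − 123.5 = 349 mm.

349 mm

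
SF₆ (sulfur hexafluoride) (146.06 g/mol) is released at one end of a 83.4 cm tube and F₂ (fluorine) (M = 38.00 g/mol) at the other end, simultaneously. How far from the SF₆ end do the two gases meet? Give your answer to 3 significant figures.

28.2 cm

Distances travelled in equal time are proportional to diffusion rates, so d_SF₆/d_F₂ = √(M_F₂/M_SF₆) = √(38.00/146.06) = 0.5101.
With d_SF₆ + d_F₂ = 83.4 cm, d_F₂ = 83.4/(1 + 0.5101) = 55.23 cm.
d_SF₆ = 83.4 − 55.23 = 28.2 cm.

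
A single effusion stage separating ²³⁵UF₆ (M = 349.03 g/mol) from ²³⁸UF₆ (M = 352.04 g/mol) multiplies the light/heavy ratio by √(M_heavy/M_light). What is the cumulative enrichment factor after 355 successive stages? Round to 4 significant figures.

Each stage multiplies the ratio by α = √(352.04/349.03), so after 355 stages the overall factor is α^355 = (352.04/349.03)^(355/2).
= 1.00862^(355/2) = 4.591.

4.591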